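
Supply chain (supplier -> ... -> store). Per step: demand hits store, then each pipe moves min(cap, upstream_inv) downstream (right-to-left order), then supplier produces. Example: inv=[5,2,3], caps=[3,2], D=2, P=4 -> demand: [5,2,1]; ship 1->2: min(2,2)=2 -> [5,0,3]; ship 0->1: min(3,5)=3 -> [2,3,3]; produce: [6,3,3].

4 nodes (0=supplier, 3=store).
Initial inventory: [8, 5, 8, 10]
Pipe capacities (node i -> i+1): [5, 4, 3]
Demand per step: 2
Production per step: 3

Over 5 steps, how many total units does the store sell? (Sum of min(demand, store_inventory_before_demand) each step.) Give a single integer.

Step 1: sold=2 (running total=2) -> [6 6 9 11]
Step 2: sold=2 (running total=4) -> [4 7 10 12]
Step 3: sold=2 (running total=6) -> [3 7 11 13]
Step 4: sold=2 (running total=8) -> [3 6 12 14]
Step 5: sold=2 (running total=10) -> [3 5 13 15]

Answer: 10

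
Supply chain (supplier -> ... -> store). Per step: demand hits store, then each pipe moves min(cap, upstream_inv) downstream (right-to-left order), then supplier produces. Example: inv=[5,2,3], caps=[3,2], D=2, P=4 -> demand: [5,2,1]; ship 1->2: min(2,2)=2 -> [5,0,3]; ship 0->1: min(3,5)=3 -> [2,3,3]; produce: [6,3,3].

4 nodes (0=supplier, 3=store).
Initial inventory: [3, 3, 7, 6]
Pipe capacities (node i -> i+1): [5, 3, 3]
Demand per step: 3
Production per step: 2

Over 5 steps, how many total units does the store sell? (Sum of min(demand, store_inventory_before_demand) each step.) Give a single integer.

Step 1: sold=3 (running total=3) -> [2 3 7 6]
Step 2: sold=3 (running total=6) -> [2 2 7 6]
Step 3: sold=3 (running total=9) -> [2 2 6 6]
Step 4: sold=3 (running total=12) -> [2 2 5 6]
Step 5: sold=3 (running total=15) -> [2 2 4 6]

Answer: 15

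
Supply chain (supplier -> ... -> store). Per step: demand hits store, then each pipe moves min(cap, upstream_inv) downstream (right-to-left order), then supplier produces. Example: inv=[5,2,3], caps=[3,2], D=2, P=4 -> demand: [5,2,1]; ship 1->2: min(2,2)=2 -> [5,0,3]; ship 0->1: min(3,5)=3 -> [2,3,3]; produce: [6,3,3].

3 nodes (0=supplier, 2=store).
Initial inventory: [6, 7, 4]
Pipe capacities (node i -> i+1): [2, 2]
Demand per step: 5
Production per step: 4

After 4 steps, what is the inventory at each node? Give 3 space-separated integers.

Step 1: demand=5,sold=4 ship[1->2]=2 ship[0->1]=2 prod=4 -> inv=[8 7 2]
Step 2: demand=5,sold=2 ship[1->2]=2 ship[0->1]=2 prod=4 -> inv=[10 7 2]
Step 3: demand=5,sold=2 ship[1->2]=2 ship[0->1]=2 prod=4 -> inv=[12 7 2]
Step 4: demand=5,sold=2 ship[1->2]=2 ship[0->1]=2 prod=4 -> inv=[14 7 2]

14 7 2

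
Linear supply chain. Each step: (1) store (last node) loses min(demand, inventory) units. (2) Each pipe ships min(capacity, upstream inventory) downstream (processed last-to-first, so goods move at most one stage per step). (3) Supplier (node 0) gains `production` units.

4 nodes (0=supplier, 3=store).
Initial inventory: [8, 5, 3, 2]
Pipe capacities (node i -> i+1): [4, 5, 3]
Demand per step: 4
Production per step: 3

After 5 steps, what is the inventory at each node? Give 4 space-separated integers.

Step 1: demand=4,sold=2 ship[2->3]=3 ship[1->2]=5 ship[0->1]=4 prod=3 -> inv=[7 4 5 3]
Step 2: demand=4,sold=3 ship[2->3]=3 ship[1->2]=4 ship[0->1]=4 prod=3 -> inv=[6 4 6 3]
Step 3: demand=4,sold=3 ship[2->3]=3 ship[1->2]=4 ship[0->1]=4 prod=3 -> inv=[5 4 7 3]
Step 4: demand=4,sold=3 ship[2->3]=3 ship[1->2]=4 ship[0->1]=4 prod=3 -> inv=[4 4 8 3]
Step 5: demand=4,sold=3 ship[2->3]=3 ship[1->2]=4 ship[0->1]=4 prod=3 -> inv=[3 4 9 3]

3 4 9 3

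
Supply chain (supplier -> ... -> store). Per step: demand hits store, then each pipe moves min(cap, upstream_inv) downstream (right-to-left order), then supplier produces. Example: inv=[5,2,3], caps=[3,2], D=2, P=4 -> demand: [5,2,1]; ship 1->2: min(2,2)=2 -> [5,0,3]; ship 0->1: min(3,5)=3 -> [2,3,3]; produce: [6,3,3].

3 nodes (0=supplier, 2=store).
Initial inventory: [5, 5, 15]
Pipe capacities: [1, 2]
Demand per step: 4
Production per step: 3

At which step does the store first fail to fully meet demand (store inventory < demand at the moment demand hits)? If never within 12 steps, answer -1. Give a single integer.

Step 1: demand=4,sold=4 ship[1->2]=2 ship[0->1]=1 prod=3 -> [7 4 13]
Step 2: demand=4,sold=4 ship[1->2]=2 ship[0->1]=1 prod=3 -> [9 3 11]
Step 3: demand=4,sold=4 ship[1->2]=2 ship[0->1]=1 prod=3 -> [11 2 9]
Step 4: demand=4,sold=4 ship[1->2]=2 ship[0->1]=1 prod=3 -> [13 1 7]
Step 5: demand=4,sold=4 ship[1->2]=1 ship[0->1]=1 prod=3 -> [15 1 4]
Step 6: demand=4,sold=4 ship[1->2]=1 ship[0->1]=1 prod=3 -> [17 1 1]
Step 7: demand=4,sold=1 ship[1->2]=1 ship[0->1]=1 prod=3 -> [19 1 1]
Step 8: demand=4,sold=1 ship[1->2]=1 ship[0->1]=1 prod=3 -> [21 1 1]
Step 9: demand=4,sold=1 ship[1->2]=1 ship[0->1]=1 prod=3 -> [23 1 1]
Step 10: demand=4,sold=1 ship[1->2]=1 ship[0->1]=1 prod=3 -> [25 1 1]
Step 11: demand=4,sold=1 ship[1->2]=1 ship[0->1]=1 prod=3 -> [27 1 1]
Step 12: demand=4,sold=1 ship[1->2]=1 ship[0->1]=1 prod=3 -> [29 1 1]
First stockout at step 7

7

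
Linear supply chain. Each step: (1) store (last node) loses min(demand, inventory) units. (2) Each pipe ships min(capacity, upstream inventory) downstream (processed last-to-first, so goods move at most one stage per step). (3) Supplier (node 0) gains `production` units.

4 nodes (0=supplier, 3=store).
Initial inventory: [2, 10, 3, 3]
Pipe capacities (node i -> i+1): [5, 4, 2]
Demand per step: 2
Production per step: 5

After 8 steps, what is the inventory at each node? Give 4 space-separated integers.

Step 1: demand=2,sold=2 ship[2->3]=2 ship[1->2]=4 ship[0->1]=2 prod=5 -> inv=[5 8 5 3]
Step 2: demand=2,sold=2 ship[2->3]=2 ship[1->2]=4 ship[0->1]=5 prod=5 -> inv=[5 9 7 3]
Step 3: demand=2,sold=2 ship[2->3]=2 ship[1->2]=4 ship[0->1]=5 prod=5 -> inv=[5 10 9 3]
Step 4: demand=2,sold=2 ship[2->3]=2 ship[1->2]=4 ship[0->1]=5 prod=5 -> inv=[5 11 11 3]
Step 5: demand=2,sold=2 ship[2->3]=2 ship[1->2]=4 ship[0->1]=5 prod=5 -> inv=[5 12 13 3]
Step 6: demand=2,sold=2 ship[2->3]=2 ship[1->2]=4 ship[0->1]=5 prod=5 -> inv=[5 13 15 3]
Step 7: demand=2,sold=2 ship[2->3]=2 ship[1->2]=4 ship[0->1]=5 prod=5 -> inv=[5 14 17 3]
Step 8: demand=2,sold=2 ship[2->3]=2 ship[1->2]=4 ship[0->1]=5 prod=5 -> inv=[5 15 19 3]

5 15 19 3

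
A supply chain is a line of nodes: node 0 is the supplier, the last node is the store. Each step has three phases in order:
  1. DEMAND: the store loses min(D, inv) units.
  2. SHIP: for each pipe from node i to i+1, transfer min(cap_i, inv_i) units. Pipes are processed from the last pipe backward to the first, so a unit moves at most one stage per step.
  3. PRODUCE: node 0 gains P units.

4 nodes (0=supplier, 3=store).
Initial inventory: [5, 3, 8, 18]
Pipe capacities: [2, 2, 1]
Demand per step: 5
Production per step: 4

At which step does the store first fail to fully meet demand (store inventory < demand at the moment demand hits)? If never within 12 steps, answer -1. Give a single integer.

Step 1: demand=5,sold=5 ship[2->3]=1 ship[1->2]=2 ship[0->1]=2 prod=4 -> [7 3 9 14]
Step 2: demand=5,sold=5 ship[2->3]=1 ship[1->2]=2 ship[0->1]=2 prod=4 -> [9 3 10 10]
Step 3: demand=5,sold=5 ship[2->3]=1 ship[1->2]=2 ship[0->1]=2 prod=4 -> [11 3 11 6]
Step 4: demand=5,sold=5 ship[2->3]=1 ship[1->2]=2 ship[0->1]=2 prod=4 -> [13 3 12 2]
Step 5: demand=5,sold=2 ship[2->3]=1 ship[1->2]=2 ship[0->1]=2 prod=4 -> [15 3 13 1]
Step 6: demand=5,sold=1 ship[2->3]=1 ship[1->2]=2 ship[0->1]=2 prod=4 -> [17 3 14 1]
Step 7: demand=5,sold=1 ship[2->3]=1 ship[1->2]=2 ship[0->1]=2 prod=4 -> [19 3 15 1]
Step 8: demand=5,sold=1 ship[2->3]=1 ship[1->2]=2 ship[0->1]=2 prod=4 -> [21 3 16 1]
Step 9: demand=5,sold=1 ship[2->3]=1 ship[1->2]=2 ship[0->1]=2 prod=4 -> [23 3 17 1]
Step 10: demand=5,sold=1 ship[2->3]=1 ship[1->2]=2 ship[0->1]=2 prod=4 -> [25 3 18 1]
Step 11: demand=5,sold=1 ship[2->3]=1 ship[1->2]=2 ship[0->1]=2 prod=4 -> [27 3 19 1]
Step 12: demand=5,sold=1 ship[2->3]=1 ship[1->2]=2 ship[0->1]=2 prod=4 -> [29 3 20 1]
First stockout at step 5

5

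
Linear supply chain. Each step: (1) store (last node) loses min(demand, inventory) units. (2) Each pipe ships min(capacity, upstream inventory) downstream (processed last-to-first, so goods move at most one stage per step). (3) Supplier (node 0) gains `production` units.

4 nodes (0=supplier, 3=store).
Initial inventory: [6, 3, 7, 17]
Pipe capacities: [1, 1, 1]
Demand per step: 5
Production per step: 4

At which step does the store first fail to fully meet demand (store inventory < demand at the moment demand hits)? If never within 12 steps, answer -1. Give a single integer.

Step 1: demand=5,sold=5 ship[2->3]=1 ship[1->2]=1 ship[0->1]=1 prod=4 -> [9 3 7 13]
Step 2: demand=5,sold=5 ship[2->3]=1 ship[1->2]=1 ship[0->1]=1 prod=4 -> [12 3 7 9]
Step 3: demand=5,sold=5 ship[2->3]=1 ship[1->2]=1 ship[0->1]=1 prod=4 -> [15 3 7 5]
Step 4: demand=5,sold=5 ship[2->3]=1 ship[1->2]=1 ship[0->1]=1 prod=4 -> [18 3 7 1]
Step 5: demand=5,sold=1 ship[2->3]=1 ship[1->2]=1 ship[0->1]=1 prod=4 -> [21 3 7 1]
Step 6: demand=5,sold=1 ship[2->3]=1 ship[1->2]=1 ship[0->1]=1 prod=4 -> [24 3 7 1]
Step 7: demand=5,sold=1 ship[2->3]=1 ship[1->2]=1 ship[0->1]=1 prod=4 -> [27 3 7 1]
Step 8: demand=5,sold=1 ship[2->3]=1 ship[1->2]=1 ship[0->1]=1 prod=4 -> [30 3 7 1]
Step 9: demand=5,sold=1 ship[2->3]=1 ship[1->2]=1 ship[0->1]=1 prod=4 -> [33 3 7 1]
Step 10: demand=5,sold=1 ship[2->3]=1 ship[1->2]=1 ship[0->1]=1 prod=4 -> [36 3 7 1]
Step 11: demand=5,sold=1 ship[2->3]=1 ship[1->2]=1 ship[0->1]=1 prod=4 -> [39 3 7 1]
Step 12: demand=5,sold=1 ship[2->3]=1 ship[1->2]=1 ship[0->1]=1 prod=4 -> [42 3 7 1]
First stockout at step 5

5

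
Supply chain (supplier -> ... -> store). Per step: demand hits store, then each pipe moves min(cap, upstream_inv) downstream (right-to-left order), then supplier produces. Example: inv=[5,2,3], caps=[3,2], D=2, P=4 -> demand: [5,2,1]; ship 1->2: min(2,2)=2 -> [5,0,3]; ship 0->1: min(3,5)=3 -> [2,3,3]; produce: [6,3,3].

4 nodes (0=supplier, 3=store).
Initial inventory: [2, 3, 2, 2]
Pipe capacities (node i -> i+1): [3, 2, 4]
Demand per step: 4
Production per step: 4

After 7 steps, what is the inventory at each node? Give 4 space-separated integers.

Step 1: demand=4,sold=2 ship[2->3]=2 ship[1->2]=2 ship[0->1]=2 prod=4 -> inv=[4 3 2 2]
Step 2: demand=4,sold=2 ship[2->3]=2 ship[1->2]=2 ship[0->1]=3 prod=4 -> inv=[5 4 2 2]
Step 3: demand=4,sold=2 ship[2->3]=2 ship[1->2]=2 ship[0->1]=3 prod=4 -> inv=[6 5 2 2]
Step 4: demand=4,sold=2 ship[2->3]=2 ship[1->2]=2 ship[0->1]=3 prod=4 -> inv=[7 6 2 2]
Step 5: demand=4,sold=2 ship[2->3]=2 ship[1->2]=2 ship[0->1]=3 prod=4 -> inv=[8 7 2 2]
Step 6: demand=4,sold=2 ship[2->3]=2 ship[1->2]=2 ship[0->1]=3 prod=4 -> inv=[9 8 2 2]
Step 7: demand=4,sold=2 ship[2->3]=2 ship[1->2]=2 ship[0->1]=3 prod=4 -> inv=[10 9 2 2]

10 9 2 2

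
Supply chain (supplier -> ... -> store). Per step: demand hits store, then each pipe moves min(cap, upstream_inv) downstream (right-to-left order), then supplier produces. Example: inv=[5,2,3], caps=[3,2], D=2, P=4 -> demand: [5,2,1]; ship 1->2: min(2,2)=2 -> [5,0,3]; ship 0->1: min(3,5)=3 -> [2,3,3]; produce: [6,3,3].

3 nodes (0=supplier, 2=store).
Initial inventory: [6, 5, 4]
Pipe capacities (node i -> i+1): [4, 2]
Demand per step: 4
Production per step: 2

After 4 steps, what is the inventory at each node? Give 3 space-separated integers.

Step 1: demand=4,sold=4 ship[1->2]=2 ship[0->1]=4 prod=2 -> inv=[4 7 2]
Step 2: demand=4,sold=2 ship[1->2]=2 ship[0->1]=4 prod=2 -> inv=[2 9 2]
Step 3: demand=4,sold=2 ship[1->2]=2 ship[0->1]=2 prod=2 -> inv=[2 9 2]
Step 4: demand=4,sold=2 ship[1->2]=2 ship[0->1]=2 prod=2 -> inv=[2 9 2]

2 9 2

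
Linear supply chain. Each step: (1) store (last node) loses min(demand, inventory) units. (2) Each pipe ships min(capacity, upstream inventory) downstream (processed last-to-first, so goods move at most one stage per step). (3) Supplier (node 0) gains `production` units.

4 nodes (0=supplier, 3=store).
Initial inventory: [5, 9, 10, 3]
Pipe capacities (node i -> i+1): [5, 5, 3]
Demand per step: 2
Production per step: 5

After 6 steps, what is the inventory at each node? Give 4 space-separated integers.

Step 1: demand=2,sold=2 ship[2->3]=3 ship[1->2]=5 ship[0->1]=5 prod=5 -> inv=[5 9 12 4]
Step 2: demand=2,sold=2 ship[2->3]=3 ship[1->2]=5 ship[0->1]=5 prod=5 -> inv=[5 9 14 5]
Step 3: demand=2,sold=2 ship[2->3]=3 ship[1->2]=5 ship[0->1]=5 prod=5 -> inv=[5 9 16 6]
Step 4: demand=2,sold=2 ship[2->3]=3 ship[1->2]=5 ship[0->1]=5 prod=5 -> inv=[5 9 18 7]
Step 5: demand=2,sold=2 ship[2->3]=3 ship[1->2]=5 ship[0->1]=5 prod=5 -> inv=[5 9 20 8]
Step 6: demand=2,sold=2 ship[2->3]=3 ship[1->2]=5 ship[0->1]=5 prod=5 -> inv=[5 9 22 9]

5 9 22 9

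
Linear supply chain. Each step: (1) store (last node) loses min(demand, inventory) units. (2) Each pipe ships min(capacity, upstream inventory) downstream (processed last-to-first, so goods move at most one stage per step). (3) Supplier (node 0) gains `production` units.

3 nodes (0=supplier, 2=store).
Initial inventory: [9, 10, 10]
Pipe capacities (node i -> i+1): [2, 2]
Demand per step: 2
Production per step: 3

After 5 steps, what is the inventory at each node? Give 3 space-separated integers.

Step 1: demand=2,sold=2 ship[1->2]=2 ship[0->1]=2 prod=3 -> inv=[10 10 10]
Step 2: demand=2,sold=2 ship[1->2]=2 ship[0->1]=2 prod=3 -> inv=[11 10 10]
Step 3: demand=2,sold=2 ship[1->2]=2 ship[0->1]=2 prod=3 -> inv=[12 10 10]
Step 4: demand=2,sold=2 ship[1->2]=2 ship[0->1]=2 prod=3 -> inv=[13 10 10]
Step 5: demand=2,sold=2 ship[1->2]=2 ship[0->1]=2 prod=3 -> inv=[14 10 10]

14 10 10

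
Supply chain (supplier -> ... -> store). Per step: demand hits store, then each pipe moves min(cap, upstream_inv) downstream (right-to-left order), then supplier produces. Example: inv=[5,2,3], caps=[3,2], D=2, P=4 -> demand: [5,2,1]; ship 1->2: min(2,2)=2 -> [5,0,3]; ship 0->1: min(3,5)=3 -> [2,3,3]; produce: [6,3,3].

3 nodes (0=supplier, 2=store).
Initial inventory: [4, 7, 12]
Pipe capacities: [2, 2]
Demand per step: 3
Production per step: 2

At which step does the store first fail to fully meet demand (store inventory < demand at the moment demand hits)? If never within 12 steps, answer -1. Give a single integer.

Step 1: demand=3,sold=3 ship[1->2]=2 ship[0->1]=2 prod=2 -> [4 7 11]
Step 2: demand=3,sold=3 ship[1->2]=2 ship[0->1]=2 prod=2 -> [4 7 10]
Step 3: demand=3,sold=3 ship[1->2]=2 ship[0->1]=2 prod=2 -> [4 7 9]
Step 4: demand=3,sold=3 ship[1->2]=2 ship[0->1]=2 prod=2 -> [4 7 8]
Step 5: demand=3,sold=3 ship[1->2]=2 ship[0->1]=2 prod=2 -> [4 7 7]
Step 6: demand=3,sold=3 ship[1->2]=2 ship[0->1]=2 prod=2 -> [4 7 6]
Step 7: demand=3,sold=3 ship[1->2]=2 ship[0->1]=2 prod=2 -> [4 7 5]
Step 8: demand=3,sold=3 ship[1->2]=2 ship[0->1]=2 prod=2 -> [4 7 4]
Step 9: demand=3,sold=3 ship[1->2]=2 ship[0->1]=2 prod=2 -> [4 7 3]
Step 10: demand=3,sold=3 ship[1->2]=2 ship[0->1]=2 prod=2 -> [4 7 2]
Step 11: demand=3,sold=2 ship[1->2]=2 ship[0->1]=2 prod=2 -> [4 7 2]
Step 12: demand=3,sold=2 ship[1->2]=2 ship[0->1]=2 prod=2 -> [4 7 2]
First stockout at step 11

11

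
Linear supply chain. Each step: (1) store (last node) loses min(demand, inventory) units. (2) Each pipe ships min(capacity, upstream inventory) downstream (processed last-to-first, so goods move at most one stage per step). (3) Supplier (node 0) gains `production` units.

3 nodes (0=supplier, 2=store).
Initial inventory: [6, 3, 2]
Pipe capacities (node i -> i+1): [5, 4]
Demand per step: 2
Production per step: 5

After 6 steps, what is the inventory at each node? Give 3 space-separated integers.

Step 1: demand=2,sold=2 ship[1->2]=3 ship[0->1]=5 prod=5 -> inv=[6 5 3]
Step 2: demand=2,sold=2 ship[1->2]=4 ship[0->1]=5 prod=5 -> inv=[6 6 5]
Step 3: demand=2,sold=2 ship[1->2]=4 ship[0->1]=5 prod=5 -> inv=[6 7 7]
Step 4: demand=2,sold=2 ship[1->2]=4 ship[0->1]=5 prod=5 -> inv=[6 8 9]
Step 5: demand=2,sold=2 ship[1->2]=4 ship[0->1]=5 prod=5 -> inv=[6 9 11]
Step 6: demand=2,sold=2 ship[1->2]=4 ship[0->1]=5 prod=5 -> inv=[6 10 13]

6 10 13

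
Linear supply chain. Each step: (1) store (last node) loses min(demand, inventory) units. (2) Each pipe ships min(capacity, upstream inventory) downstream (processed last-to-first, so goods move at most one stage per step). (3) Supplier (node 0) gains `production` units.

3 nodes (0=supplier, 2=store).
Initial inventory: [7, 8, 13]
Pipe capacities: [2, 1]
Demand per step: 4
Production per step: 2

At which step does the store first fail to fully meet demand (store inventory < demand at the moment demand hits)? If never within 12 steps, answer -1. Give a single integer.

Step 1: demand=4,sold=4 ship[1->2]=1 ship[0->1]=2 prod=2 -> [7 9 10]
Step 2: demand=4,sold=4 ship[1->2]=1 ship[0->1]=2 prod=2 -> [7 10 7]
Step 3: demand=4,sold=4 ship[1->2]=1 ship[0->1]=2 prod=2 -> [7 11 4]
Step 4: demand=4,sold=4 ship[1->2]=1 ship[0->1]=2 prod=2 -> [7 12 1]
Step 5: demand=4,sold=1 ship[1->2]=1 ship[0->1]=2 prod=2 -> [7 13 1]
Step 6: demand=4,sold=1 ship[1->2]=1 ship[0->1]=2 prod=2 -> [7 14 1]
Step 7: demand=4,sold=1 ship[1->2]=1 ship[0->1]=2 prod=2 -> [7 15 1]
Step 8: demand=4,sold=1 ship[1->2]=1 ship[0->1]=2 prod=2 -> [7 16 1]
Step 9: demand=4,sold=1 ship[1->2]=1 ship[0->1]=2 prod=2 -> [7 17 1]
Step 10: demand=4,sold=1 ship[1->2]=1 ship[0->1]=2 prod=2 -> [7 18 1]
Step 11: demand=4,sold=1 ship[1->2]=1 ship[0->1]=2 prod=2 -> [7 19 1]
Step 12: demand=4,sold=1 ship[1->2]=1 ship[0->1]=2 prod=2 -> [7 20 1]
First stockout at step 5

5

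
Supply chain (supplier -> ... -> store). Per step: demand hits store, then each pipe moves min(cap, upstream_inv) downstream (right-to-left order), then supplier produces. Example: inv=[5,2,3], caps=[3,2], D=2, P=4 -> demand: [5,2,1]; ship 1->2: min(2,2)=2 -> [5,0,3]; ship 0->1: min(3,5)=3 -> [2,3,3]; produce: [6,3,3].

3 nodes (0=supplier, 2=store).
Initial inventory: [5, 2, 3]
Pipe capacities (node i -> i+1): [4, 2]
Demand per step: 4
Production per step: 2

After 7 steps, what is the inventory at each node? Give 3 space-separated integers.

Step 1: demand=4,sold=3 ship[1->2]=2 ship[0->1]=4 prod=2 -> inv=[3 4 2]
Step 2: demand=4,sold=2 ship[1->2]=2 ship[0->1]=3 prod=2 -> inv=[2 5 2]
Step 3: demand=4,sold=2 ship[1->2]=2 ship[0->1]=2 prod=2 -> inv=[2 5 2]
Step 4: demand=4,sold=2 ship[1->2]=2 ship[0->1]=2 prod=2 -> inv=[2 5 2]
Step 5: demand=4,sold=2 ship[1->2]=2 ship[0->1]=2 prod=2 -> inv=[2 5 2]
Step 6: demand=4,sold=2 ship[1->2]=2 ship[0->1]=2 prod=2 -> inv=[2 5 2]
Step 7: demand=4,sold=2 ship[1->2]=2 ship[0->1]=2 prod=2 -> inv=[2 5 2]

2 5 2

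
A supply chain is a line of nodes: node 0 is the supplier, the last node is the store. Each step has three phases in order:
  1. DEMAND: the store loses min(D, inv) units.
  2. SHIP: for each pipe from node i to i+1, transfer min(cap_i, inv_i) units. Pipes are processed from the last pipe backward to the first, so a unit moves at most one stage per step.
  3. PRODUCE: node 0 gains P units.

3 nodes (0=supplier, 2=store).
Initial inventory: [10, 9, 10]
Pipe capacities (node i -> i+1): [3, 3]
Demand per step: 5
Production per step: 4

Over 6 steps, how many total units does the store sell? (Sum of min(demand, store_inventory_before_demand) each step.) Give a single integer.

Answer: 25

Derivation:
Step 1: sold=5 (running total=5) -> [11 9 8]
Step 2: sold=5 (running total=10) -> [12 9 6]
Step 3: sold=5 (running total=15) -> [13 9 4]
Step 4: sold=4 (running total=19) -> [14 9 3]
Step 5: sold=3 (running total=22) -> [15 9 3]
Step 6: sold=3 (running total=25) -> [16 9 3]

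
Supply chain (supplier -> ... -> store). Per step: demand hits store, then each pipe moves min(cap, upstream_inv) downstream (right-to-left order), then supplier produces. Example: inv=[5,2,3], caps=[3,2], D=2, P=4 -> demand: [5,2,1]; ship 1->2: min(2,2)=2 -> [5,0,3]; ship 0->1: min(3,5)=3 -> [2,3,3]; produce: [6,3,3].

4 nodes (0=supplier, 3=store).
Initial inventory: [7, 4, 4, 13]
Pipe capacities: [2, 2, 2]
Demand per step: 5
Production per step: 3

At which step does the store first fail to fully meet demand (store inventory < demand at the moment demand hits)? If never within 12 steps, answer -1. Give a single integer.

Step 1: demand=5,sold=5 ship[2->3]=2 ship[1->2]=2 ship[0->1]=2 prod=3 -> [8 4 4 10]
Step 2: demand=5,sold=5 ship[2->3]=2 ship[1->2]=2 ship[0->1]=2 prod=3 -> [9 4 4 7]
Step 3: demand=5,sold=5 ship[2->3]=2 ship[1->2]=2 ship[0->1]=2 prod=3 -> [10 4 4 4]
Step 4: demand=5,sold=4 ship[2->3]=2 ship[1->2]=2 ship[0->1]=2 prod=3 -> [11 4 4 2]
Step 5: demand=5,sold=2 ship[2->3]=2 ship[1->2]=2 ship[0->1]=2 prod=3 -> [12 4 4 2]
Step 6: demand=5,sold=2 ship[2->3]=2 ship[1->2]=2 ship[0->1]=2 prod=3 -> [13 4 4 2]
Step 7: demand=5,sold=2 ship[2->3]=2 ship[1->2]=2 ship[0->1]=2 prod=3 -> [14 4 4 2]
Step 8: demand=5,sold=2 ship[2->3]=2 ship[1->2]=2 ship[0->1]=2 prod=3 -> [15 4 4 2]
Step 9: demand=5,sold=2 ship[2->3]=2 ship[1->2]=2 ship[0->1]=2 prod=3 -> [16 4 4 2]
Step 10: demand=5,sold=2 ship[2->3]=2 ship[1->2]=2 ship[0->1]=2 prod=3 -> [17 4 4 2]
Step 11: demand=5,sold=2 ship[2->3]=2 ship[1->2]=2 ship[0->1]=2 prod=3 -> [18 4 4 2]
Step 12: demand=5,sold=2 ship[2->3]=2 ship[1->2]=2 ship[0->1]=2 prod=3 -> [19 4 4 2]
First stockout at step 4

4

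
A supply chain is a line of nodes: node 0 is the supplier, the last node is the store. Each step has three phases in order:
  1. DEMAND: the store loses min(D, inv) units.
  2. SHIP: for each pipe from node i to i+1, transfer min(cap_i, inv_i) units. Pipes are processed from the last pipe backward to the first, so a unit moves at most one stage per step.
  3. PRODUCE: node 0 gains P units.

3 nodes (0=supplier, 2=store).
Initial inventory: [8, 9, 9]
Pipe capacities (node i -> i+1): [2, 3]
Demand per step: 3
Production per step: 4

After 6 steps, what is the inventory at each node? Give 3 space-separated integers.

Step 1: demand=3,sold=3 ship[1->2]=3 ship[0->1]=2 prod=4 -> inv=[10 8 9]
Step 2: demand=3,sold=3 ship[1->2]=3 ship[0->1]=2 prod=4 -> inv=[12 7 9]
Step 3: demand=3,sold=3 ship[1->2]=3 ship[0->1]=2 prod=4 -> inv=[14 6 9]
Step 4: demand=3,sold=3 ship[1->2]=3 ship[0->1]=2 prod=4 -> inv=[16 5 9]
Step 5: demand=3,sold=3 ship[1->2]=3 ship[0->1]=2 prod=4 -> inv=[18 4 9]
Step 6: demand=3,sold=3 ship[1->2]=3 ship[0->1]=2 prod=4 -> inv=[20 3 9]

20 3 9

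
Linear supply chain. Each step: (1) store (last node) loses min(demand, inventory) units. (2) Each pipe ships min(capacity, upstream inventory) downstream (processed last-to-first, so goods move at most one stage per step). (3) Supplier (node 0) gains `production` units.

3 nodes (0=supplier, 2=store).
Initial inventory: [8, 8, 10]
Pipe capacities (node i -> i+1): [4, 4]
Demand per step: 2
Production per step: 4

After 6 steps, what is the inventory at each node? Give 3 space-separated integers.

Step 1: demand=2,sold=2 ship[1->2]=4 ship[0->1]=4 prod=4 -> inv=[8 8 12]
Step 2: demand=2,sold=2 ship[1->2]=4 ship[0->1]=4 prod=4 -> inv=[8 8 14]
Step 3: demand=2,sold=2 ship[1->2]=4 ship[0->1]=4 prod=4 -> inv=[8 8 16]
Step 4: demand=2,sold=2 ship[1->2]=4 ship[0->1]=4 prod=4 -> inv=[8 8 18]
Step 5: demand=2,sold=2 ship[1->2]=4 ship[0->1]=4 prod=4 -> inv=[8 8 20]
Step 6: demand=2,sold=2 ship[1->2]=4 ship[0->1]=4 prod=4 -> inv=[8 8 22]

8 8 22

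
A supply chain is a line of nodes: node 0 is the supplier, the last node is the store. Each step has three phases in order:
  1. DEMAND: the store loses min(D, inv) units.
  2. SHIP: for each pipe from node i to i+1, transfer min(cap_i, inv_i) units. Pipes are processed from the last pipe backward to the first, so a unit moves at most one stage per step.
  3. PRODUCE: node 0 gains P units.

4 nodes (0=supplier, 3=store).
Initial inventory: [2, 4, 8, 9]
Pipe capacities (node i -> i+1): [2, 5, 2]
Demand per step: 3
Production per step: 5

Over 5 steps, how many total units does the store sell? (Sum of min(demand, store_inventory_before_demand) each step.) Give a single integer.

Answer: 15

Derivation:
Step 1: sold=3 (running total=3) -> [5 2 10 8]
Step 2: sold=3 (running total=6) -> [8 2 10 7]
Step 3: sold=3 (running total=9) -> [11 2 10 6]
Step 4: sold=3 (running total=12) -> [14 2 10 5]
Step 5: sold=3 (running total=15) -> [17 2 10 4]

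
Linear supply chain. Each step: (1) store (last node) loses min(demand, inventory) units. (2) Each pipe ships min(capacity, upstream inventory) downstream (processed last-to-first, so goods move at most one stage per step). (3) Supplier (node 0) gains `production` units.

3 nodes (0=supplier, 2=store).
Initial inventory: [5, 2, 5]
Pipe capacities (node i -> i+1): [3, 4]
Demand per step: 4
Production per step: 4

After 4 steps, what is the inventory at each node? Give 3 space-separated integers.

Step 1: demand=4,sold=4 ship[1->2]=2 ship[0->1]=3 prod=4 -> inv=[6 3 3]
Step 2: demand=4,sold=3 ship[1->2]=3 ship[0->1]=3 prod=4 -> inv=[7 3 3]
Step 3: demand=4,sold=3 ship[1->2]=3 ship[0->1]=3 prod=4 -> inv=[8 3 3]
Step 4: demand=4,sold=3 ship[1->2]=3 ship[0->1]=3 prod=4 -> inv=[9 3 3]

9 3 3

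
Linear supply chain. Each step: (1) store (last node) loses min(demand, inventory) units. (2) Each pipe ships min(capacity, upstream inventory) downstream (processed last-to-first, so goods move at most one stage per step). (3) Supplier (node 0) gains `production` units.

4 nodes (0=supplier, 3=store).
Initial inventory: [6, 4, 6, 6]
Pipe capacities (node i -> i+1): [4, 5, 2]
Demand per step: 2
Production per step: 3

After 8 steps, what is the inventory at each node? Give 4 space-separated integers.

Step 1: demand=2,sold=2 ship[2->3]=2 ship[1->2]=4 ship[0->1]=4 prod=3 -> inv=[5 4 8 6]
Step 2: demand=2,sold=2 ship[2->3]=2 ship[1->2]=4 ship[0->1]=4 prod=3 -> inv=[4 4 10 6]
Step 3: demand=2,sold=2 ship[2->3]=2 ship[1->2]=4 ship[0->1]=4 prod=3 -> inv=[3 4 12 6]
Step 4: demand=2,sold=2 ship[2->3]=2 ship[1->2]=4 ship[0->1]=3 prod=3 -> inv=[3 3 14 6]
Step 5: demand=2,sold=2 ship[2->3]=2 ship[1->2]=3 ship[0->1]=3 prod=3 -> inv=[3 3 15 6]
Step 6: demand=2,sold=2 ship[2->3]=2 ship[1->2]=3 ship[0->1]=3 prod=3 -> inv=[3 3 16 6]
Step 7: demand=2,sold=2 ship[2->3]=2 ship[1->2]=3 ship[0->1]=3 prod=3 -> inv=[3 3 17 6]
Step 8: demand=2,sold=2 ship[2->3]=2 ship[1->2]=3 ship[0->1]=3 prod=3 -> inv=[3 3 18 6]

3 3 18 6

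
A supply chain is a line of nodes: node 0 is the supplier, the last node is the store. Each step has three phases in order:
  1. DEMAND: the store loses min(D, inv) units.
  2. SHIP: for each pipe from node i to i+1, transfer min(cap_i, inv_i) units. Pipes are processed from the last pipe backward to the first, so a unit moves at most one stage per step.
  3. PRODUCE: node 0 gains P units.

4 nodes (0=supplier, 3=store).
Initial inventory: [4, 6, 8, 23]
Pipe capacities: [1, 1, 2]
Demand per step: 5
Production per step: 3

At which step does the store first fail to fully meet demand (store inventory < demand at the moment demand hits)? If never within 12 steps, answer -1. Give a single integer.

Step 1: demand=5,sold=5 ship[2->3]=2 ship[1->2]=1 ship[0->1]=1 prod=3 -> [6 6 7 20]
Step 2: demand=5,sold=5 ship[2->3]=2 ship[1->2]=1 ship[0->1]=1 prod=3 -> [8 6 6 17]
Step 3: demand=5,sold=5 ship[2->3]=2 ship[1->2]=1 ship[0->1]=1 prod=3 -> [10 6 5 14]
Step 4: demand=5,sold=5 ship[2->3]=2 ship[1->2]=1 ship[0->1]=1 prod=3 -> [12 6 4 11]
Step 5: demand=5,sold=5 ship[2->3]=2 ship[1->2]=1 ship[0->1]=1 prod=3 -> [14 6 3 8]
Step 6: demand=5,sold=5 ship[2->3]=2 ship[1->2]=1 ship[0->1]=1 prod=3 -> [16 6 2 5]
Step 7: demand=5,sold=5 ship[2->3]=2 ship[1->2]=1 ship[0->1]=1 prod=3 -> [18 6 1 2]
Step 8: demand=5,sold=2 ship[2->3]=1 ship[1->2]=1 ship[0->1]=1 prod=3 -> [20 6 1 1]
Step 9: demand=5,sold=1 ship[2->3]=1 ship[1->2]=1 ship[0->1]=1 prod=3 -> [22 6 1 1]
Step 10: demand=5,sold=1 ship[2->3]=1 ship[1->2]=1 ship[0->1]=1 prod=3 -> [24 6 1 1]
Step 11: demand=5,sold=1 ship[2->3]=1 ship[1->2]=1 ship[0->1]=1 prod=3 -> [26 6 1 1]
Step 12: demand=5,sold=1 ship[2->3]=1 ship[1->2]=1 ship[0->1]=1 prod=3 -> [28 6 1 1]
First stockout at step 8

8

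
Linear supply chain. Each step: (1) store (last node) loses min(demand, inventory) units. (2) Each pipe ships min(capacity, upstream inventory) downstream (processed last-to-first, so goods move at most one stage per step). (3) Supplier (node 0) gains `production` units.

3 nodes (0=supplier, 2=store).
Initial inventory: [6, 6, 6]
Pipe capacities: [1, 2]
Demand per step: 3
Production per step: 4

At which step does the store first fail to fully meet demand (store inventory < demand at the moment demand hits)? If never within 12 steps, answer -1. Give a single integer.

Step 1: demand=3,sold=3 ship[1->2]=2 ship[0->1]=1 prod=4 -> [9 5 5]
Step 2: demand=3,sold=3 ship[1->2]=2 ship[0->1]=1 prod=4 -> [12 4 4]
Step 3: demand=3,sold=3 ship[1->2]=2 ship[0->1]=1 prod=4 -> [15 3 3]
Step 4: demand=3,sold=3 ship[1->2]=2 ship[0->1]=1 prod=4 -> [18 2 2]
Step 5: demand=3,sold=2 ship[1->2]=2 ship[0->1]=1 prod=4 -> [21 1 2]
Step 6: demand=3,sold=2 ship[1->2]=1 ship[0->1]=1 prod=4 -> [24 1 1]
Step 7: demand=3,sold=1 ship[1->2]=1 ship[0->1]=1 prod=4 -> [27 1 1]
Step 8: demand=3,sold=1 ship[1->2]=1 ship[0->1]=1 prod=4 -> [30 1 1]
Step 9: demand=3,sold=1 ship[1->2]=1 ship[0->1]=1 prod=4 -> [33 1 1]
Step 10: demand=3,sold=1 ship[1->2]=1 ship[0->1]=1 prod=4 -> [36 1 1]
Step 11: demand=3,sold=1 ship[1->2]=1 ship[0->1]=1 prod=4 -> [39 1 1]
Step 12: demand=3,sold=1 ship[1->2]=1 ship[0->1]=1 prod=4 -> [42 1 1]
First stockout at step 5

5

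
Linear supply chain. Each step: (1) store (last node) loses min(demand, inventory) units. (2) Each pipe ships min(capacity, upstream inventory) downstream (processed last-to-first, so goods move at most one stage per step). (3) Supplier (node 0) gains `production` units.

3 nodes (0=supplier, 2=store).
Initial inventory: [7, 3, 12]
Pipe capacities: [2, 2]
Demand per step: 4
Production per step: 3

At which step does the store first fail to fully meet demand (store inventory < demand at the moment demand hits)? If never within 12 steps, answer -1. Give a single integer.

Step 1: demand=4,sold=4 ship[1->2]=2 ship[0->1]=2 prod=3 -> [8 3 10]
Step 2: demand=4,sold=4 ship[1->2]=2 ship[0->1]=2 prod=3 -> [9 3 8]
Step 3: demand=4,sold=4 ship[1->2]=2 ship[0->1]=2 prod=3 -> [10 3 6]
Step 4: demand=4,sold=4 ship[1->2]=2 ship[0->1]=2 prod=3 -> [11 3 4]
Step 5: demand=4,sold=4 ship[1->2]=2 ship[0->1]=2 prod=3 -> [12 3 2]
Step 6: demand=4,sold=2 ship[1->2]=2 ship[0->1]=2 prod=3 -> [13 3 2]
Step 7: demand=4,sold=2 ship[1->2]=2 ship[0->1]=2 prod=3 -> [14 3 2]
Step 8: demand=4,sold=2 ship[1->2]=2 ship[0->1]=2 prod=3 -> [15 3 2]
Step 9: demand=4,sold=2 ship[1->2]=2 ship[0->1]=2 prod=3 -> [16 3 2]
Step 10: demand=4,sold=2 ship[1->2]=2 ship[0->1]=2 prod=3 -> [17 3 2]
Step 11: demand=4,sold=2 ship[1->2]=2 ship[0->1]=2 prod=3 -> [18 3 2]
Step 12: demand=4,sold=2 ship[1->2]=2 ship[0->1]=2 prod=3 -> [19 3 2]
First stockout at step 6

6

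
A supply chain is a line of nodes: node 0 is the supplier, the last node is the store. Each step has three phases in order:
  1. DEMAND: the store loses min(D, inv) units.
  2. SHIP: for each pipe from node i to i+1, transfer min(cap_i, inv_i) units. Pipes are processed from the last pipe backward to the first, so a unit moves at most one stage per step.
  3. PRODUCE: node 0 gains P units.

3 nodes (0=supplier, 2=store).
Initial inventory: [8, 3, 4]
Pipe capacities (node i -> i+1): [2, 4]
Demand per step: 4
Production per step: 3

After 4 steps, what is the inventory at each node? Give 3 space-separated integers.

Step 1: demand=4,sold=4 ship[1->2]=3 ship[0->1]=2 prod=3 -> inv=[9 2 3]
Step 2: demand=4,sold=3 ship[1->2]=2 ship[0->1]=2 prod=3 -> inv=[10 2 2]
Step 3: demand=4,sold=2 ship[1->2]=2 ship[0->1]=2 prod=3 -> inv=[11 2 2]
Step 4: demand=4,sold=2 ship[1->2]=2 ship[0->1]=2 prod=3 -> inv=[12 2 2]

12 2 2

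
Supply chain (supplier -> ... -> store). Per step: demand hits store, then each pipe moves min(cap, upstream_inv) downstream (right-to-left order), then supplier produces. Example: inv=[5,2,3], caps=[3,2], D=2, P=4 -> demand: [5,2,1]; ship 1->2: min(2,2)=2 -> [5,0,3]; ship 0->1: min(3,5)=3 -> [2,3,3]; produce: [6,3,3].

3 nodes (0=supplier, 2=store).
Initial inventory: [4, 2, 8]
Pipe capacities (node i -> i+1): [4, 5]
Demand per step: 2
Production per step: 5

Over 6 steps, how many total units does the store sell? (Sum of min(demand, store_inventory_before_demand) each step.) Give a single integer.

Answer: 12

Derivation:
Step 1: sold=2 (running total=2) -> [5 4 8]
Step 2: sold=2 (running total=4) -> [6 4 10]
Step 3: sold=2 (running total=6) -> [7 4 12]
Step 4: sold=2 (running total=8) -> [8 4 14]
Step 5: sold=2 (running total=10) -> [9 4 16]
Step 6: sold=2 (running total=12) -> [10 4 18]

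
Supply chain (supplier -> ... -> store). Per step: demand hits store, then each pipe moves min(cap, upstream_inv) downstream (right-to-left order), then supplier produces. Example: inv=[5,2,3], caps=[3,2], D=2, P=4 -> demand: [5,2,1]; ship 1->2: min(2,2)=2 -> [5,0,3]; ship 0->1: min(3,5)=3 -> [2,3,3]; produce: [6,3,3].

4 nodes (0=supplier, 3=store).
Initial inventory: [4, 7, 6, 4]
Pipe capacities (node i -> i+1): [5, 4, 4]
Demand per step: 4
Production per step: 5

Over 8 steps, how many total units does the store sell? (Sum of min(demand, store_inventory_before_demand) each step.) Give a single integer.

Step 1: sold=4 (running total=4) -> [5 7 6 4]
Step 2: sold=4 (running total=8) -> [5 8 6 4]
Step 3: sold=4 (running total=12) -> [5 9 6 4]
Step 4: sold=4 (running total=16) -> [5 10 6 4]
Step 5: sold=4 (running total=20) -> [5 11 6 4]
Step 6: sold=4 (running total=24) -> [5 12 6 4]
Step 7: sold=4 (running total=28) -> [5 13 6 4]
Step 8: sold=4 (running total=32) -> [5 14 6 4]

Answer: 32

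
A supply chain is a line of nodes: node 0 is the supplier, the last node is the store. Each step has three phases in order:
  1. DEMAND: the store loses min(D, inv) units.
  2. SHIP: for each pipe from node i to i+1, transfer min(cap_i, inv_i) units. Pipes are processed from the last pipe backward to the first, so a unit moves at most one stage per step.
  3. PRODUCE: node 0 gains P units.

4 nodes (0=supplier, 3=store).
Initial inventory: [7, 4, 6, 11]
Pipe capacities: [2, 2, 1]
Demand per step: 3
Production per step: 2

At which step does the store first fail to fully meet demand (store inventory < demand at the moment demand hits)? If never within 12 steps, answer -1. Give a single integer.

Step 1: demand=3,sold=3 ship[2->3]=1 ship[1->2]=2 ship[0->1]=2 prod=2 -> [7 4 7 9]
Step 2: demand=3,sold=3 ship[2->3]=1 ship[1->2]=2 ship[0->1]=2 prod=2 -> [7 4 8 7]
Step 3: demand=3,sold=3 ship[2->3]=1 ship[1->2]=2 ship[0->1]=2 prod=2 -> [7 4 9 5]
Step 4: demand=3,sold=3 ship[2->3]=1 ship[1->2]=2 ship[0->1]=2 prod=2 -> [7 4 10 3]
Step 5: demand=3,sold=3 ship[2->3]=1 ship[1->2]=2 ship[0->1]=2 prod=2 -> [7 4 11 1]
Step 6: demand=3,sold=1 ship[2->3]=1 ship[1->2]=2 ship[0->1]=2 prod=2 -> [7 4 12 1]
Step 7: demand=3,sold=1 ship[2->3]=1 ship[1->2]=2 ship[0->1]=2 prod=2 -> [7 4 13 1]
Step 8: demand=3,sold=1 ship[2->3]=1 ship[1->2]=2 ship[0->1]=2 prod=2 -> [7 4 14 1]
Step 9: demand=3,sold=1 ship[2->3]=1 ship[1->2]=2 ship[0->1]=2 prod=2 -> [7 4 15 1]
Step 10: demand=3,sold=1 ship[2->3]=1 ship[1->2]=2 ship[0->1]=2 prod=2 -> [7 4 16 1]
Step 11: demand=3,sold=1 ship[2->3]=1 ship[1->2]=2 ship[0->1]=2 prod=2 -> [7 4 17 1]
Step 12: demand=3,sold=1 ship[2->3]=1 ship[1->2]=2 ship[0->1]=2 prod=2 -> [7 4 18 1]
First stockout at step 6

6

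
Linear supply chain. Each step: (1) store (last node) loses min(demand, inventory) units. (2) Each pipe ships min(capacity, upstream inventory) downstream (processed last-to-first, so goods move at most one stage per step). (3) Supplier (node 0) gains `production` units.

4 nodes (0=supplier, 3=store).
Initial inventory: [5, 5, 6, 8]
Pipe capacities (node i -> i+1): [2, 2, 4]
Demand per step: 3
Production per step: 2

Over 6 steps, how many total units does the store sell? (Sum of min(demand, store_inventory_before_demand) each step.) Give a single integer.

Answer: 18

Derivation:
Step 1: sold=3 (running total=3) -> [5 5 4 9]
Step 2: sold=3 (running total=6) -> [5 5 2 10]
Step 3: sold=3 (running total=9) -> [5 5 2 9]
Step 4: sold=3 (running total=12) -> [5 5 2 8]
Step 5: sold=3 (running total=15) -> [5 5 2 7]
Step 6: sold=3 (running total=18) -> [5 5 2 6]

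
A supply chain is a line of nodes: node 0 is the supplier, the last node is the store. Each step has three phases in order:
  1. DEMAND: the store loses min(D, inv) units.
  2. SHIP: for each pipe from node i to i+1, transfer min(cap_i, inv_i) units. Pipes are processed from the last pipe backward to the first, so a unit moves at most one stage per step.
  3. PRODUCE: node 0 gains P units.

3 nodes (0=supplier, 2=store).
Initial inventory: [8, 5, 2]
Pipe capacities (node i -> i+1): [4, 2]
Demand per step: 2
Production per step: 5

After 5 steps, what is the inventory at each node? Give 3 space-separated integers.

Step 1: demand=2,sold=2 ship[1->2]=2 ship[0->1]=4 prod=5 -> inv=[9 7 2]
Step 2: demand=2,sold=2 ship[1->2]=2 ship[0->1]=4 prod=5 -> inv=[10 9 2]
Step 3: demand=2,sold=2 ship[1->2]=2 ship[0->1]=4 prod=5 -> inv=[11 11 2]
Step 4: demand=2,sold=2 ship[1->2]=2 ship[0->1]=4 prod=5 -> inv=[12 13 2]
Step 5: demand=2,sold=2 ship[1->2]=2 ship[0->1]=4 prod=5 -> inv=[13 15 2]

13 15 2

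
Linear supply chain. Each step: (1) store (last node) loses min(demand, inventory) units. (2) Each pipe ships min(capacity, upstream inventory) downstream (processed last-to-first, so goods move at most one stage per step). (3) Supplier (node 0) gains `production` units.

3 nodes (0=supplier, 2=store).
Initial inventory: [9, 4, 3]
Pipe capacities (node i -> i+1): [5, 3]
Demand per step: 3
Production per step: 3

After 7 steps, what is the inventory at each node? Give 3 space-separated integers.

Step 1: demand=3,sold=3 ship[1->2]=3 ship[0->1]=5 prod=3 -> inv=[7 6 3]
Step 2: demand=3,sold=3 ship[1->2]=3 ship[0->1]=5 prod=3 -> inv=[5 8 3]
Step 3: demand=3,sold=3 ship[1->2]=3 ship[0->1]=5 prod=3 -> inv=[3 10 3]
Step 4: demand=3,sold=3 ship[1->2]=3 ship[0->1]=3 prod=3 -> inv=[3 10 3]
Step 5: demand=3,sold=3 ship[1->2]=3 ship[0->1]=3 prod=3 -> inv=[3 10 3]
Step 6: demand=3,sold=3 ship[1->2]=3 ship[0->1]=3 prod=3 -> inv=[3 10 3]
Step 7: demand=3,sold=3 ship[1->2]=3 ship[0->1]=3 prod=3 -> inv=[3 10 3]

3 10 3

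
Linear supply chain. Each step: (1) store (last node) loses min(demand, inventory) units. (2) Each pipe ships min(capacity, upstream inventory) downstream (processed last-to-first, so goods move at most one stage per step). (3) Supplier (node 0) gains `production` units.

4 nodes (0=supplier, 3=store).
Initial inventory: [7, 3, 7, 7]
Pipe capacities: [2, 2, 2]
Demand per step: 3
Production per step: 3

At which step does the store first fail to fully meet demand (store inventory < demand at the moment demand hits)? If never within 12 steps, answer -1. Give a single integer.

Step 1: demand=3,sold=3 ship[2->3]=2 ship[1->2]=2 ship[0->1]=2 prod=3 -> [8 3 7 6]
Step 2: demand=3,sold=3 ship[2->3]=2 ship[1->2]=2 ship[0->1]=2 prod=3 -> [9 3 7 5]
Step 3: demand=3,sold=3 ship[2->3]=2 ship[1->2]=2 ship[0->1]=2 prod=3 -> [10 3 7 4]
Step 4: demand=3,sold=3 ship[2->3]=2 ship[1->2]=2 ship[0->1]=2 prod=3 -> [11 3 7 3]
Step 5: demand=3,sold=3 ship[2->3]=2 ship[1->2]=2 ship[0->1]=2 prod=3 -> [12 3 7 2]
Step 6: demand=3,sold=2 ship[2->3]=2 ship[1->2]=2 ship[0->1]=2 prod=3 -> [13 3 7 2]
Step 7: demand=3,sold=2 ship[2->3]=2 ship[1->2]=2 ship[0->1]=2 prod=3 -> [14 3 7 2]
Step 8: demand=3,sold=2 ship[2->3]=2 ship[1->2]=2 ship[0->1]=2 prod=3 -> [15 3 7 2]
Step 9: demand=3,sold=2 ship[2->3]=2 ship[1->2]=2 ship[0->1]=2 prod=3 -> [16 3 7 2]
Step 10: demand=3,sold=2 ship[2->3]=2 ship[1->2]=2 ship[0->1]=2 prod=3 -> [17 3 7 2]
Step 11: demand=3,sold=2 ship[2->3]=2 ship[1->2]=2 ship[0->1]=2 prod=3 -> [18 3 7 2]
Step 12: demand=3,sold=2 ship[2->3]=2 ship[1->2]=2 ship[0->1]=2 prod=3 -> [19 3 7 2]
First stockout at step 6

6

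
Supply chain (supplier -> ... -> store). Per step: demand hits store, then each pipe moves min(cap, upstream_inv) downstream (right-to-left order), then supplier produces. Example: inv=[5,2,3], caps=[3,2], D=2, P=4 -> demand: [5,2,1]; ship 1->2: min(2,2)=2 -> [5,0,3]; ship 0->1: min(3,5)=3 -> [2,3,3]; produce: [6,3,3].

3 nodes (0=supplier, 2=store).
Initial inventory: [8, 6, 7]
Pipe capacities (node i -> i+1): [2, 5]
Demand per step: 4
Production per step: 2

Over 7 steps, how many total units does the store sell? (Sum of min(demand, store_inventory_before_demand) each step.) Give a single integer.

Answer: 23

Derivation:
Step 1: sold=4 (running total=4) -> [8 3 8]
Step 2: sold=4 (running total=8) -> [8 2 7]
Step 3: sold=4 (running total=12) -> [8 2 5]
Step 4: sold=4 (running total=16) -> [8 2 3]
Step 5: sold=3 (running total=19) -> [8 2 2]
Step 6: sold=2 (running total=21) -> [8 2 2]
Step 7: sold=2 (running total=23) -> [8 2 2]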